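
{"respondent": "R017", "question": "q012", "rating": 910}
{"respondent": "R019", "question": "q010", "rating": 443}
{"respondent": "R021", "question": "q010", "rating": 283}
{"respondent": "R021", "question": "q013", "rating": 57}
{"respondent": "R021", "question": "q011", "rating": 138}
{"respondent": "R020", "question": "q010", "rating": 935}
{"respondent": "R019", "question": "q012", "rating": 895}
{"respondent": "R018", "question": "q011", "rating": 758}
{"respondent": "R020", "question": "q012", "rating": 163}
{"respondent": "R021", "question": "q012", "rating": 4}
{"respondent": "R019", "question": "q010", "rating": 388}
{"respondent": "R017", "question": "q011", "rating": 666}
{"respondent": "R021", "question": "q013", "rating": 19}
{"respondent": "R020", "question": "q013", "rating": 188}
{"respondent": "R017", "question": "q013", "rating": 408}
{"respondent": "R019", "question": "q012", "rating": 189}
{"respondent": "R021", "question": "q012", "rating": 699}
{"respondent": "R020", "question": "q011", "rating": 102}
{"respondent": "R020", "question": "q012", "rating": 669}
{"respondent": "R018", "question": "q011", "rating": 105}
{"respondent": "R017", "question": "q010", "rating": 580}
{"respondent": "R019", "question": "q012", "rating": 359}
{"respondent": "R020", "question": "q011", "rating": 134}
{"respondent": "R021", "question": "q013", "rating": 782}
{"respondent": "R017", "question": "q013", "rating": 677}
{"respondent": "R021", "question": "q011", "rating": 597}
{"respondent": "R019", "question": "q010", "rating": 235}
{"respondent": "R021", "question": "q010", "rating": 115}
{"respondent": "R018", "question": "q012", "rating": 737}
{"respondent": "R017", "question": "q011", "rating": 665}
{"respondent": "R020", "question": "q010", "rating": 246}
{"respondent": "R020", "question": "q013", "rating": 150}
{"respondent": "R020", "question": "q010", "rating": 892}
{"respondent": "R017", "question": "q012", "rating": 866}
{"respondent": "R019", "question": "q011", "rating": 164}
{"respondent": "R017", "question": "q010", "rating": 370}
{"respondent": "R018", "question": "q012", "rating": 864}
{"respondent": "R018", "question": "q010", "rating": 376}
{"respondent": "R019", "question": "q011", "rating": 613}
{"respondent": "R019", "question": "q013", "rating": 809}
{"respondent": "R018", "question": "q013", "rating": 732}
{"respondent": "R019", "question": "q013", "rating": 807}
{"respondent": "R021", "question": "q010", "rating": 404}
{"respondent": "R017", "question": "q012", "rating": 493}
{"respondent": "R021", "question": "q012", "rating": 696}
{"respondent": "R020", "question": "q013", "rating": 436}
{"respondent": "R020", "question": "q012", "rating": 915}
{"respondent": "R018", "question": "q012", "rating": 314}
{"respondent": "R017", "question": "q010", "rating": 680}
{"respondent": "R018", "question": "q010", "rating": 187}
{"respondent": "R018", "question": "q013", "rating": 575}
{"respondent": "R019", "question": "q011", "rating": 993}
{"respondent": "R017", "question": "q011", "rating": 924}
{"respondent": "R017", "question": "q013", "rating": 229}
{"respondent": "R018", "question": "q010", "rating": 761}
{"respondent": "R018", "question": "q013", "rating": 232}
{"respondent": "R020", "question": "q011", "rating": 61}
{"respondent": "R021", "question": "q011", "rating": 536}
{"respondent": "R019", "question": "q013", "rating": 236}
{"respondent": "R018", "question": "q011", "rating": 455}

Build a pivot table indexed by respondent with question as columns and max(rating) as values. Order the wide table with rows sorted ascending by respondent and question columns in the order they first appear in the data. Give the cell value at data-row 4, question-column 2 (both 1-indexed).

935

With rows sorted ascending by respondent, row 4 is respondent=R020. question columns in first-appearance order: q012, q010, q013, q011; column 2 is q010.
Long rows with respondent=R020, question=q010: max(935, 246, 892) = 935.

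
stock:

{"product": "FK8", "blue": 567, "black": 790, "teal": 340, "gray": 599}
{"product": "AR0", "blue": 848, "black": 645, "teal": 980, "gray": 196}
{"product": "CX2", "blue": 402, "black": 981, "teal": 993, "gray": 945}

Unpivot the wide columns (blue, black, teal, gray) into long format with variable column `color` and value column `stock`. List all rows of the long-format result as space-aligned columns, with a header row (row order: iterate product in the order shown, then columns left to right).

product  color  stock
FK8      blue   567  
FK8      black  790  
FK8      teal   340  
FK8      gray   599  
AR0      blue   848  
AR0      black  645  
AR0      teal   980  
AR0      gray   196  
CX2      blue   402  
CX2      black  981  
CX2      teal   993  
CX2      gray   945  

Each (product, column) pair becomes one row: 3 × 4 = 12 rows.
For example, (FK8, blue) → stock=567.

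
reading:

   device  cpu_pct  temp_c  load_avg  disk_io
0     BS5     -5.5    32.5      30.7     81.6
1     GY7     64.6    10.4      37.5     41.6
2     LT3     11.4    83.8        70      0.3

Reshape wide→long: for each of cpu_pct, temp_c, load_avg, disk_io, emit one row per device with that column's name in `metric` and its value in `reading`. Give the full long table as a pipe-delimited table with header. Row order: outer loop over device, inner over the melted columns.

| device | metric | reading |
| BS5 | cpu_pct | -5.5 |
| BS5 | temp_c | 32.5 |
| BS5 | load_avg | 30.7 |
| BS5 | disk_io | 81.6 |
| GY7 | cpu_pct | 64.6 |
| GY7 | temp_c | 10.4 |
| GY7 | load_avg | 37.5 |
| GY7 | disk_io | 41.6 |
| LT3 | cpu_pct | 11.4 |
| LT3 | temp_c | 83.8 |
| LT3 | load_avg | 70 |
| LT3 | disk_io | 0.3 |

Each (device, column) pair becomes one row: 3 × 4 = 12 rows.
For example, (BS5, cpu_pct) → reading=-5.5.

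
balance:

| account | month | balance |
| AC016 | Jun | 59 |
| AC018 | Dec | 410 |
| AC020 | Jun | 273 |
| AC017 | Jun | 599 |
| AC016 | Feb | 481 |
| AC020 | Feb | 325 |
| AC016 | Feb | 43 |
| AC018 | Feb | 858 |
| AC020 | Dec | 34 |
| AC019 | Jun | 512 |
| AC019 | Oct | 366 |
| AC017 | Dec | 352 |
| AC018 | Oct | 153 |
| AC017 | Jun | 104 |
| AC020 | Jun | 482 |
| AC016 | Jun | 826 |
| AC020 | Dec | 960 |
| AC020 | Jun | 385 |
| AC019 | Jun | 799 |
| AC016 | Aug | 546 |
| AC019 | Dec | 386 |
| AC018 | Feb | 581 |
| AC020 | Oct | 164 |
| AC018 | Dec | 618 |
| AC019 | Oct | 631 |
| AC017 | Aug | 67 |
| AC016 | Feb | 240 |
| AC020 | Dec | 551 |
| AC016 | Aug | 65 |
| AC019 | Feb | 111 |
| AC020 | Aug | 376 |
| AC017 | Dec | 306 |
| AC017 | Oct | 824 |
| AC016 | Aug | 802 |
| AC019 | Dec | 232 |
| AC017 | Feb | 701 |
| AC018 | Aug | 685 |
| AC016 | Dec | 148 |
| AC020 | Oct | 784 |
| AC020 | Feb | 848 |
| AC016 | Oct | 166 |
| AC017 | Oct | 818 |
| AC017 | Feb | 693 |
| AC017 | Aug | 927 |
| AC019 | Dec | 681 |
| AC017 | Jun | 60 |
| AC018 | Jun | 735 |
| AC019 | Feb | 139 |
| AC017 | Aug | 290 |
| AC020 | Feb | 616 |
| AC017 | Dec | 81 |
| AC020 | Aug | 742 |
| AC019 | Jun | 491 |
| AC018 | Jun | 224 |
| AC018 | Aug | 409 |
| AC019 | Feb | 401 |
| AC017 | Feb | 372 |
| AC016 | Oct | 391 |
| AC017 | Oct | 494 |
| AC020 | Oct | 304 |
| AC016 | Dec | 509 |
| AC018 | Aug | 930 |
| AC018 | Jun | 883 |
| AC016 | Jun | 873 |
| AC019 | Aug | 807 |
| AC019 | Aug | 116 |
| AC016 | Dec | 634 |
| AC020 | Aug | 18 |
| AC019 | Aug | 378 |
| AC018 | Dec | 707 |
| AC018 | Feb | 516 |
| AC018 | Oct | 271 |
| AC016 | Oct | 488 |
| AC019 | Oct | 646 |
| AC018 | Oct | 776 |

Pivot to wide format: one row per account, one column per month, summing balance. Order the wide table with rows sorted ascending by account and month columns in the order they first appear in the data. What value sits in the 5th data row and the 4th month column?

1252

With rows sorted ascending by account, row 5 is account=AC020. month columns in first-appearance order: Jun, Dec, Feb, Oct, Aug; column 4 is Oct.
Long rows with account=AC020, month=Oct: 164 + 784 + 304 = 1252.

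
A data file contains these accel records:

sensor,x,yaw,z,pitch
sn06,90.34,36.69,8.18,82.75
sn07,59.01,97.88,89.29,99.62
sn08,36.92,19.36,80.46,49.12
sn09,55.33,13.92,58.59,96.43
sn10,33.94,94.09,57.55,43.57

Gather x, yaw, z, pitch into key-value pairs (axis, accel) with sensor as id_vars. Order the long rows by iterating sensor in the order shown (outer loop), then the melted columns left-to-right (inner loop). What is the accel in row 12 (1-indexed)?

49.12

20 rows total (5 × 4). Row 12: index ⌊(12-1)/4⌋ = 2 into sensor → sn08; (12-1) mod 4 = 3 into the melted columns → pitch.
So row 12 is (sn08, pitch, 49.12); accel = 49.12.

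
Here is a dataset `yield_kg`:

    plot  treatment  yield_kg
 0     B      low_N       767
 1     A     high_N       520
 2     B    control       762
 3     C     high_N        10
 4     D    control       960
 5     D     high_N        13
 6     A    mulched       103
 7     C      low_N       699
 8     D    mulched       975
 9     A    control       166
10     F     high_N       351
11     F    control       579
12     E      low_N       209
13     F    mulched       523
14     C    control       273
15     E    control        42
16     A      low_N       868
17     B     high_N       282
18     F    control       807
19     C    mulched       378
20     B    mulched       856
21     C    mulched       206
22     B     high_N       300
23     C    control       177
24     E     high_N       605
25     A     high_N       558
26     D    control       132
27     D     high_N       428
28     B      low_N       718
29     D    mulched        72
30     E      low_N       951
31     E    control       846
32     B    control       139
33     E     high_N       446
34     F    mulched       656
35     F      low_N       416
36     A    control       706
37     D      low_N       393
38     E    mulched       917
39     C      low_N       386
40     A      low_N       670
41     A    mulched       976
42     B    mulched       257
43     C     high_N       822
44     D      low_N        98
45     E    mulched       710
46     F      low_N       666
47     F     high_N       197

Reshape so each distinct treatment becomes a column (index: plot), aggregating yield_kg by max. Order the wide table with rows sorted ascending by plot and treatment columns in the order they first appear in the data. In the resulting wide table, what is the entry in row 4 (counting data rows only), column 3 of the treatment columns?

960

With rows sorted ascending by plot, row 4 is plot=D. treatment columns in first-appearance order: low_N, high_N, control, mulched; column 3 is control.
Long rows with plot=D, treatment=control: max(960, 132) = 960.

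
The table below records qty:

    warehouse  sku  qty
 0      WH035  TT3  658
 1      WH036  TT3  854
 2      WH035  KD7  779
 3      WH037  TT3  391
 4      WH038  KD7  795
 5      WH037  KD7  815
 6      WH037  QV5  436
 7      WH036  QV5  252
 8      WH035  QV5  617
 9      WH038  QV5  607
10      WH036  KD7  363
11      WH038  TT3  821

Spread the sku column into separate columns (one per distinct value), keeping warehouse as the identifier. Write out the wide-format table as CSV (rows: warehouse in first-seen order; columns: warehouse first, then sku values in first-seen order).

Columns: warehouse plus the 3 distinct sku values (TT3, KD7, QV5).
For example, row WH035 column TT3 takes qty=658 from the long row (WH035, TT3).

warehouse,TT3,KD7,QV5
WH035,658,779,617
WH036,854,363,252
WH037,391,815,436
WH038,821,795,607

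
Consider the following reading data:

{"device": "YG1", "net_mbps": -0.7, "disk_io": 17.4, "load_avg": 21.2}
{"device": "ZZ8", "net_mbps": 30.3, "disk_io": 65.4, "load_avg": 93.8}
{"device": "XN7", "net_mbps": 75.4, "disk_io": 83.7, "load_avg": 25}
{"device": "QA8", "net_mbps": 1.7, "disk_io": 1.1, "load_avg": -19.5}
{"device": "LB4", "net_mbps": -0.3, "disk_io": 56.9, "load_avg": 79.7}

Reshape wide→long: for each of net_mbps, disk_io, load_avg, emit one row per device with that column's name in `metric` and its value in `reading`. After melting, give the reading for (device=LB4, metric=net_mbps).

-0.3

Unpivoting turns each (device, wide-column) pair into one long row.
The wide cell at row LB4, column net_mbps holds -0.3, so the long row (LB4, net_mbps) has reading=-0.3.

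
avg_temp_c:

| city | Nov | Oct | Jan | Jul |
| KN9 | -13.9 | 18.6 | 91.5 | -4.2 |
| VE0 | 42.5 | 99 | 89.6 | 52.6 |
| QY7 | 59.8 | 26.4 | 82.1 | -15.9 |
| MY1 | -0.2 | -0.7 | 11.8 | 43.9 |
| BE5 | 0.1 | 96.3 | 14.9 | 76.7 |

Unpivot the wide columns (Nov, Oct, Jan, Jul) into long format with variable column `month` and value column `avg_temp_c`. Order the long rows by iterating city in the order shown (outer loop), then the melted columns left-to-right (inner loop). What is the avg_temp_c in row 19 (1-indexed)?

20 rows total (5 × 4). Row 19: index ⌊(19-1)/4⌋ = 4 into city → BE5; (19-1) mod 4 = 2 into the melted columns → Jan.
So row 19 is (BE5, Jan, 14.9); avg_temp_c = 14.9.

14.9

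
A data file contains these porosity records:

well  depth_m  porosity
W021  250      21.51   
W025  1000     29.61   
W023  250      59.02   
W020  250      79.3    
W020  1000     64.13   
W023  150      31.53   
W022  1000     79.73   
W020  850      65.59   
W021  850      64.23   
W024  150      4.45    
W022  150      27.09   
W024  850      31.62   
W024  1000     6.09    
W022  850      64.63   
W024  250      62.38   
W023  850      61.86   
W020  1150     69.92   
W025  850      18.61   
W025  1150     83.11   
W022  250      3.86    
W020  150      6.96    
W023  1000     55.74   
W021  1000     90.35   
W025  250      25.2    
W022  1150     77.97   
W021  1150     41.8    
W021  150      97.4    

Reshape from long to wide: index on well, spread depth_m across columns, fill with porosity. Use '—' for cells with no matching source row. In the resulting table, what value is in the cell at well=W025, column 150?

—

No long-format row has well=W025 and depth_m=150, so the cell is —.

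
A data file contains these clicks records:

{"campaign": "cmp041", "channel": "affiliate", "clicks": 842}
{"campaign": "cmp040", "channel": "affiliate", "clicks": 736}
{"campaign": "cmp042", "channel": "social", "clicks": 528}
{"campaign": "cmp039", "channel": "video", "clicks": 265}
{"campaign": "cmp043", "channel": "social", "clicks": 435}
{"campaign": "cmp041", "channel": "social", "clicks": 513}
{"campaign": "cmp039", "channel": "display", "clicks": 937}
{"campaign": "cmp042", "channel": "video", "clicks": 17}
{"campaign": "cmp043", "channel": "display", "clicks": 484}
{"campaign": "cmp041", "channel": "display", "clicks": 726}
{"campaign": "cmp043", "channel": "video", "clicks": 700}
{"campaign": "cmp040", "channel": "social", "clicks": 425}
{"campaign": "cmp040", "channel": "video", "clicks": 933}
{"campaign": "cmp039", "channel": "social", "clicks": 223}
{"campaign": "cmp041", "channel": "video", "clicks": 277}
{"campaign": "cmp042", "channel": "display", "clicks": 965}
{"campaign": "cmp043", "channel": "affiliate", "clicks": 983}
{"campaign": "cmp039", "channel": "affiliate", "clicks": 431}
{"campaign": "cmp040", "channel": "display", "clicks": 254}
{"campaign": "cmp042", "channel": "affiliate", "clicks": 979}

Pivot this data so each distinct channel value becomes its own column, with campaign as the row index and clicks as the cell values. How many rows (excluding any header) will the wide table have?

5

5 distinct campaign values → 5 rows.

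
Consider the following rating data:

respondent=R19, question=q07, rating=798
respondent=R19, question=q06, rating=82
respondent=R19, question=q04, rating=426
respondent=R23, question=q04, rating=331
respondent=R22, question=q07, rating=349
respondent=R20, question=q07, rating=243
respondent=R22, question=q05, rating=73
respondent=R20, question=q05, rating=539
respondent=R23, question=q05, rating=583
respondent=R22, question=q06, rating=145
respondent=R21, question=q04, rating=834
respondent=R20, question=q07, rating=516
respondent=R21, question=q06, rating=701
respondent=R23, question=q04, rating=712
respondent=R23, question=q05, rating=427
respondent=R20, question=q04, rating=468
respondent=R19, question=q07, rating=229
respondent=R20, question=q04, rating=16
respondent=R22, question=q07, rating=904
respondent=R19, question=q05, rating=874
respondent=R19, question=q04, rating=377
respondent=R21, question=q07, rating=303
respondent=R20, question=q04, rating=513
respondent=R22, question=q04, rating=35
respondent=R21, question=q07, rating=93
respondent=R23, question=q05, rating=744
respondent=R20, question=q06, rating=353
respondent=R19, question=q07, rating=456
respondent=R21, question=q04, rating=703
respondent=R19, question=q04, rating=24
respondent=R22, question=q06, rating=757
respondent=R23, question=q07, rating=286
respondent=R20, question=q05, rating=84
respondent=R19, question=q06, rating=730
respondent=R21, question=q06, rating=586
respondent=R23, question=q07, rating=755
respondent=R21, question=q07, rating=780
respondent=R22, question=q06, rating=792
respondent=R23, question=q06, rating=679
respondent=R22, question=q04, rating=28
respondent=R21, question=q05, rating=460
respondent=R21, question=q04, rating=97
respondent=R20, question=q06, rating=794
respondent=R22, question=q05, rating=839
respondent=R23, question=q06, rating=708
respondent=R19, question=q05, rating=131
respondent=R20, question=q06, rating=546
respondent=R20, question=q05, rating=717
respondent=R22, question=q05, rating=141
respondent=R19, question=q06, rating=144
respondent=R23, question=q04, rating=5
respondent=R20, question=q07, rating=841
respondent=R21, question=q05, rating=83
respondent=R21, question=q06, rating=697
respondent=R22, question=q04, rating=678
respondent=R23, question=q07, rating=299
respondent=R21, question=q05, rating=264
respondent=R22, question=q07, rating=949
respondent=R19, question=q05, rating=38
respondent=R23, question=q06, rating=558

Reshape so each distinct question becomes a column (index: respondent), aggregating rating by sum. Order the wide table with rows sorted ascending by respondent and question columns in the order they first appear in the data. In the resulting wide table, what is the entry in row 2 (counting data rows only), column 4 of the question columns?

With rows sorted ascending by respondent, row 2 is respondent=R20. question columns in first-appearance order: q07, q06, q04, q05; column 4 is q05.
Long rows with respondent=R20, question=q05: 539 + 84 + 717 = 1340.

1340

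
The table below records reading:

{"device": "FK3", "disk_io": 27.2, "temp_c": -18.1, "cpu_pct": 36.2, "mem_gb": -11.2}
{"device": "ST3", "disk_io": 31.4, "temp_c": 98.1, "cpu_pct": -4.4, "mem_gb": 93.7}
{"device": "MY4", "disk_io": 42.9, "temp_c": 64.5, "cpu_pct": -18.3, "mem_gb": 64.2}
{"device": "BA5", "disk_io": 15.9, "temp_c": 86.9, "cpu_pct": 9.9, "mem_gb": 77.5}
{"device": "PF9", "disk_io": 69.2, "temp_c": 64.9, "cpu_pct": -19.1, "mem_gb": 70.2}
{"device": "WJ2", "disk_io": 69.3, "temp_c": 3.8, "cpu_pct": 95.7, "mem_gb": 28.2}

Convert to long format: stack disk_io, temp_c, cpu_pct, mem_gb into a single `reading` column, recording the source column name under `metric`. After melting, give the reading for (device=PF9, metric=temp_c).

Unpivoting turns each (device, wide-column) pair into one long row.
The wide cell at row PF9, column temp_c holds 64.9, so the long row (PF9, temp_c) has reading=64.9.

64.9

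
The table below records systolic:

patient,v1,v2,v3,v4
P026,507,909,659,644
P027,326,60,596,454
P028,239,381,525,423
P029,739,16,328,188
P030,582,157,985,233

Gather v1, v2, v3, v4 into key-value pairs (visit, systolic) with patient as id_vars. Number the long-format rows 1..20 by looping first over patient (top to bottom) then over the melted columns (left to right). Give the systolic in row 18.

20 rows total (5 × 4). Row 18: index ⌊(18-1)/4⌋ = 4 into patient → P030; (18-1) mod 4 = 1 into the melted columns → v2.
So row 18 is (P030, v2, 157); systolic = 157.

157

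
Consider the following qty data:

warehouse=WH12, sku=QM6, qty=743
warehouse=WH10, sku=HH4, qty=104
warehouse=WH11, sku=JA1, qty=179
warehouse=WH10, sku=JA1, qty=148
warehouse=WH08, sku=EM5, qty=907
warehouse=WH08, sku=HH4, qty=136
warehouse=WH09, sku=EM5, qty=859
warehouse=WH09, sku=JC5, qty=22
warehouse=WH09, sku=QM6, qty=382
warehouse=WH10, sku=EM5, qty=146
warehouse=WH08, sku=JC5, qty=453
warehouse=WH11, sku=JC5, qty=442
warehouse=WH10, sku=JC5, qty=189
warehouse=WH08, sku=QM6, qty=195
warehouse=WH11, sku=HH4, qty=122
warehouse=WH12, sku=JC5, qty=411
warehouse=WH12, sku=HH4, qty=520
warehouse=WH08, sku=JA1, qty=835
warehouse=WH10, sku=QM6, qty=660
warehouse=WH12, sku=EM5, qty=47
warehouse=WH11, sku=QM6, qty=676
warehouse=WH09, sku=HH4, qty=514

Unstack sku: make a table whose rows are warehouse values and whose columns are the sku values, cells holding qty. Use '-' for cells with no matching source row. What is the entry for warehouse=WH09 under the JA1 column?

No long-format row has warehouse=WH09 and sku=JA1, so the cell is -.

-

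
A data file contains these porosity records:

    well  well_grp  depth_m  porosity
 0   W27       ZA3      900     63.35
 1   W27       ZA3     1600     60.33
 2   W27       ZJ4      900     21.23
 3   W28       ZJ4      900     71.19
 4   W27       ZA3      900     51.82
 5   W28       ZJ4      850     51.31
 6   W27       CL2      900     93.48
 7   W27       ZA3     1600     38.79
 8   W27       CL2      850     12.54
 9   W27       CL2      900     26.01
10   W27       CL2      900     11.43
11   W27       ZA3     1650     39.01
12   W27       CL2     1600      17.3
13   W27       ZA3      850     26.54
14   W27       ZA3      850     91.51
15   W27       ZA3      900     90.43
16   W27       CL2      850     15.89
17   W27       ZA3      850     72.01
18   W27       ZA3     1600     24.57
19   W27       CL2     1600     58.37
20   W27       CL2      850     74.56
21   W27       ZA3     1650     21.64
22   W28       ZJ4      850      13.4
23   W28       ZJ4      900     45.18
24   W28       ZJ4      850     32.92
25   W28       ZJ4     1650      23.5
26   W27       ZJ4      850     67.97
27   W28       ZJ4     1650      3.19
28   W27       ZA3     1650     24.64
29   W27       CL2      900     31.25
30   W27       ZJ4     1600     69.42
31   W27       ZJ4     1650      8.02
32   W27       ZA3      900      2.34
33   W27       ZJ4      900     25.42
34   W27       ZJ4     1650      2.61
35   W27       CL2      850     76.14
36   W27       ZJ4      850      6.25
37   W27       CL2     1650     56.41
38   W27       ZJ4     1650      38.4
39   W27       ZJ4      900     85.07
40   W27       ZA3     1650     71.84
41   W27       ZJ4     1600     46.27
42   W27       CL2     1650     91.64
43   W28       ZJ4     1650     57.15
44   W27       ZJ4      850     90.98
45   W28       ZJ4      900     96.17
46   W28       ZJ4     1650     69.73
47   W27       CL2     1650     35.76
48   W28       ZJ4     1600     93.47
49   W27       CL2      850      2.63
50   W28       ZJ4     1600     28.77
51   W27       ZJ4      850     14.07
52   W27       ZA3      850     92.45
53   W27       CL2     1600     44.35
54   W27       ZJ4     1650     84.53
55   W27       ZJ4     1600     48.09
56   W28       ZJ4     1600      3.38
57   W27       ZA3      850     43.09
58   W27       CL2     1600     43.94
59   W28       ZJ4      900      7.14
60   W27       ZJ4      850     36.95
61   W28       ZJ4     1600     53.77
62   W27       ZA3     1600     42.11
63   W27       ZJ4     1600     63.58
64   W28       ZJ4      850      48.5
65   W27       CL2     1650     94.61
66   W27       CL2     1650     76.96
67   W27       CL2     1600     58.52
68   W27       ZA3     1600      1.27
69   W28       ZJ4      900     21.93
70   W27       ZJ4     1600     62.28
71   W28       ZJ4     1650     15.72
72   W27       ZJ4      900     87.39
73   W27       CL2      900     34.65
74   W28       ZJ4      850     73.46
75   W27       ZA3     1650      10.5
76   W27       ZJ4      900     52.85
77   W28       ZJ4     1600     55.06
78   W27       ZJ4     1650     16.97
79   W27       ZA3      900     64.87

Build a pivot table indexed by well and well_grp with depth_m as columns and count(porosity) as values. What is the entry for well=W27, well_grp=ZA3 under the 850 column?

Rows with well=W27, well_grp=ZA3 and depth_m=850: porosity values are 26.54, 91.51, 72.01, 92.45, 43.09.
5 rows match — count = 5.

5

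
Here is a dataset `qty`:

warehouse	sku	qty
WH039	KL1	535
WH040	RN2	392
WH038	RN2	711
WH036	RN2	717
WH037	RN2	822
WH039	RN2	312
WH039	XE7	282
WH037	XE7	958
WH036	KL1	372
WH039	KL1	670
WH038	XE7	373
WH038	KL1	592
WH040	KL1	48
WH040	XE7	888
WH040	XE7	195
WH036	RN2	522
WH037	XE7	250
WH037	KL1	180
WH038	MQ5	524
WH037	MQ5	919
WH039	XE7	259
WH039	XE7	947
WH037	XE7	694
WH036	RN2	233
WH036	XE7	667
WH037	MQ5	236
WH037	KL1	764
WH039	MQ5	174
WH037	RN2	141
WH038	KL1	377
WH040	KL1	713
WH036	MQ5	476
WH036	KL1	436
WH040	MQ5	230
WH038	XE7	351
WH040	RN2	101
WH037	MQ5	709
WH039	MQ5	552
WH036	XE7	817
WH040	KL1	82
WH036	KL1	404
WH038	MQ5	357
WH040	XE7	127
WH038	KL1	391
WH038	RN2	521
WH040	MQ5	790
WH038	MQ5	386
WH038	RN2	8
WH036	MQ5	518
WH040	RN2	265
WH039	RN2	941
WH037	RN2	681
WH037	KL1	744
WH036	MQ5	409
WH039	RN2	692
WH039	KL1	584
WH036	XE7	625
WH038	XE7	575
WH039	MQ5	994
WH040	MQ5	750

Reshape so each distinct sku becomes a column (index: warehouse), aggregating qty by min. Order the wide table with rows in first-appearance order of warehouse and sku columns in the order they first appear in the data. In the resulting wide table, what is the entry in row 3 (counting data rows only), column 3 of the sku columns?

With rows in first-appearance order of warehouse, row 3 is warehouse=WH038. sku columns in first-appearance order: KL1, RN2, XE7, MQ5; column 3 is XE7.
Long rows with warehouse=WH038, sku=XE7: min(373, 351, 575) = 351.

351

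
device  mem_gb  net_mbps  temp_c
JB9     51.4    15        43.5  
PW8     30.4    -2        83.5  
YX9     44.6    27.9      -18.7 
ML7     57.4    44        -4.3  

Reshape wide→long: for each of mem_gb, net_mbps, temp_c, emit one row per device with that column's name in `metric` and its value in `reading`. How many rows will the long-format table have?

12

4 device values × 3 melted columns = 12 rows.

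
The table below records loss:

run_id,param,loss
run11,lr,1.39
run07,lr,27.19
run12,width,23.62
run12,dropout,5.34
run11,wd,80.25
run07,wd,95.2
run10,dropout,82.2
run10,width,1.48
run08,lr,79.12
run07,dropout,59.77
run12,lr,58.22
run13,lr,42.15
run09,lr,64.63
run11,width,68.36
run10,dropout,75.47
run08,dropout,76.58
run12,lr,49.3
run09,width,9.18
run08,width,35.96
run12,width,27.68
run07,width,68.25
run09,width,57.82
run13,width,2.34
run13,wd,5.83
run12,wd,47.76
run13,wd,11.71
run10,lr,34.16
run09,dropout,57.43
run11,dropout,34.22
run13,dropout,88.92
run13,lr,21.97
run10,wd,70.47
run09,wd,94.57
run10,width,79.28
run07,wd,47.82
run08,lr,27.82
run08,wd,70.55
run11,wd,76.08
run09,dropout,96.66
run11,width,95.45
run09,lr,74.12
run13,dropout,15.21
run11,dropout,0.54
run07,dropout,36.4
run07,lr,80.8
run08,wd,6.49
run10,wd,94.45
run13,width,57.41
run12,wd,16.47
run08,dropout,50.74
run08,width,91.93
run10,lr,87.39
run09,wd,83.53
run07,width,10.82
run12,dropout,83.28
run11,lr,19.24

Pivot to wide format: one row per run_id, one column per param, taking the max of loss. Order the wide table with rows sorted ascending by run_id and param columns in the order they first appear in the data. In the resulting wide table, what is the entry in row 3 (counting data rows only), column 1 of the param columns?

With rows sorted ascending by run_id, row 3 is run_id=run09. param columns in first-appearance order: lr, width, dropout, wd; column 1 is lr.
Long rows with run_id=run09, param=lr: max(64.63, 74.12) = 74.12.

74.12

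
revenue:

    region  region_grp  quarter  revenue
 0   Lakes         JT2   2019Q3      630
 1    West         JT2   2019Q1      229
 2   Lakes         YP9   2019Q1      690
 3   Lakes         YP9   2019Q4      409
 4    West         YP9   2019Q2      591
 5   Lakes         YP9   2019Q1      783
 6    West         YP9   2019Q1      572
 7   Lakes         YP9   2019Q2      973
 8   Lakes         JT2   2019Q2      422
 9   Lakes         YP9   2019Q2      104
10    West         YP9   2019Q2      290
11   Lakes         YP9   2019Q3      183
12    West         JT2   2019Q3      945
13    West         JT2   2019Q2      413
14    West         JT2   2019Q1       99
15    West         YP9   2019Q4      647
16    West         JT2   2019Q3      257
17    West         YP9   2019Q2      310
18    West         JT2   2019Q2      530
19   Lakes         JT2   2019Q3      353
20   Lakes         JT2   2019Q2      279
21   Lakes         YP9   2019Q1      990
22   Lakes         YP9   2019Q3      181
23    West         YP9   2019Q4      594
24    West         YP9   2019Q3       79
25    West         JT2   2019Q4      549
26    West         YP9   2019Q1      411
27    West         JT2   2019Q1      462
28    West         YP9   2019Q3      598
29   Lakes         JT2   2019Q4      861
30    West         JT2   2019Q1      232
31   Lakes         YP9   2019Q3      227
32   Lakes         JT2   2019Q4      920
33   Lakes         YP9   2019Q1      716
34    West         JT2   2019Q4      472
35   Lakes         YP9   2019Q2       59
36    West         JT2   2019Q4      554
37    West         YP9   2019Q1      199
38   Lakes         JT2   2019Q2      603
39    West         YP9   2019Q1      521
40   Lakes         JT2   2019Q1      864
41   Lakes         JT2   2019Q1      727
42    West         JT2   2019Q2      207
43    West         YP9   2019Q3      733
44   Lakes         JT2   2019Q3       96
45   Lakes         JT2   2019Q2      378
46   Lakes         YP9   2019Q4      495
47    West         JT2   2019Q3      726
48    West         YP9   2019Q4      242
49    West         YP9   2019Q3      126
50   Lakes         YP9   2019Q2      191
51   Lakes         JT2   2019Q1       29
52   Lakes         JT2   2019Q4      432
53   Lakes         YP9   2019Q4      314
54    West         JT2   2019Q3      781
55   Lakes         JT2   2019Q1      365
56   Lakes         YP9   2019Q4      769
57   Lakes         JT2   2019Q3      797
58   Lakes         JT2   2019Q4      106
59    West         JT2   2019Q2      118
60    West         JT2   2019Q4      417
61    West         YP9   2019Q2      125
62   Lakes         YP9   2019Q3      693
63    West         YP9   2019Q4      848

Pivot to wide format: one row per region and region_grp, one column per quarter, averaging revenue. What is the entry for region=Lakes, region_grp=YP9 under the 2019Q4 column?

496.75

Rows with region=Lakes, region_grp=YP9 and quarter=2019Q4: revenue values are 409, 495, 314, 769.
(409 + 495 + 314 + 769) / 4 = 496.75.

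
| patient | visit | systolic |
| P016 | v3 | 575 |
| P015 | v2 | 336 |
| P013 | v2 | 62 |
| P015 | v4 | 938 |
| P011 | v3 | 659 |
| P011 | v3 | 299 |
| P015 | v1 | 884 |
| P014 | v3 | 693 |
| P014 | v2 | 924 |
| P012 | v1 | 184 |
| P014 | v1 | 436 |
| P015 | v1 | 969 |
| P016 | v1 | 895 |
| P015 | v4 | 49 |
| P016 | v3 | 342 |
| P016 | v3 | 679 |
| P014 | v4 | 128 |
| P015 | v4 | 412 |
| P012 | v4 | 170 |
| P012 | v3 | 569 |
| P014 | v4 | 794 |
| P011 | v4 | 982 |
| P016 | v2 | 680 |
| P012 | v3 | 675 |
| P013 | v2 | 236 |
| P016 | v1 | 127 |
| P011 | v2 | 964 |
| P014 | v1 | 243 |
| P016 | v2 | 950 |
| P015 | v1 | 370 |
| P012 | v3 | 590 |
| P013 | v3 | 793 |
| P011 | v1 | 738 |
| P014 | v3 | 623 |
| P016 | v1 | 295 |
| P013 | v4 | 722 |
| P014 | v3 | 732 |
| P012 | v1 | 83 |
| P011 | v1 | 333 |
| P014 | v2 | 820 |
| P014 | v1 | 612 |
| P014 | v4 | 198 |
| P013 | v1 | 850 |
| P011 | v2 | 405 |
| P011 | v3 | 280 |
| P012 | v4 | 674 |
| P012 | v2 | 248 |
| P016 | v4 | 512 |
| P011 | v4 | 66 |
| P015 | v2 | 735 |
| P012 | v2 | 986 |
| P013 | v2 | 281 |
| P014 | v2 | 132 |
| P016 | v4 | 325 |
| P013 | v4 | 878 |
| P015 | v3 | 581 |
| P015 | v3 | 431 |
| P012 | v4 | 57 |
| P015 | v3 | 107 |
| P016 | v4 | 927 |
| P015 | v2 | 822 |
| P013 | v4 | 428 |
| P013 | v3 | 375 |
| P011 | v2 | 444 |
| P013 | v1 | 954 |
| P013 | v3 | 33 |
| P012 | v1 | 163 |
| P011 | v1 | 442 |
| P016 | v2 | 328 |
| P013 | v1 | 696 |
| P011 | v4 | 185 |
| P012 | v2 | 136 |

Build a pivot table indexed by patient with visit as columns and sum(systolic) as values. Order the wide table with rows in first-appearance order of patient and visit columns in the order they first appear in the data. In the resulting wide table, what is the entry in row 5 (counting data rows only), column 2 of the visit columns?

1876

With rows in first-appearance order of patient, row 5 is patient=P014. visit columns in first-appearance order: v3, v2, v4, v1; column 2 is v2.
Long rows with patient=P014, visit=v2: 924 + 820 + 132 = 1876.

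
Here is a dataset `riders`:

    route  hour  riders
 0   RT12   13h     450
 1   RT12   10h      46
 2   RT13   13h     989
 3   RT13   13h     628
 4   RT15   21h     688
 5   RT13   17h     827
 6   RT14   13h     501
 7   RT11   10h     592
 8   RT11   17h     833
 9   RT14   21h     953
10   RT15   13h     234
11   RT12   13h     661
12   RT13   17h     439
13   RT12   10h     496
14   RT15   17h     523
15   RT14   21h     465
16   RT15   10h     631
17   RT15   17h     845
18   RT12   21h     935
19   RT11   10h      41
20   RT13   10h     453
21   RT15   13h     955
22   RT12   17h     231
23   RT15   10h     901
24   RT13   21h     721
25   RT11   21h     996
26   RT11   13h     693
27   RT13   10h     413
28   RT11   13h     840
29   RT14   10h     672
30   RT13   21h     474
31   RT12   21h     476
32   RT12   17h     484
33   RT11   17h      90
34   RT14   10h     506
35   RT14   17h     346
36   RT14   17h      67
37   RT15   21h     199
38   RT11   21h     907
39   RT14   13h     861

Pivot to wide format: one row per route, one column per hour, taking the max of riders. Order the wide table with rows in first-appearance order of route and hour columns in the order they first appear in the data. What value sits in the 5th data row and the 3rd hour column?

With rows in first-appearance order of route, row 5 is route=RT11. hour columns in first-appearance order: 13h, 10h, 21h, 17h; column 3 is 21h.
Long rows with route=RT11, hour=21h: max(996, 907) = 996.

996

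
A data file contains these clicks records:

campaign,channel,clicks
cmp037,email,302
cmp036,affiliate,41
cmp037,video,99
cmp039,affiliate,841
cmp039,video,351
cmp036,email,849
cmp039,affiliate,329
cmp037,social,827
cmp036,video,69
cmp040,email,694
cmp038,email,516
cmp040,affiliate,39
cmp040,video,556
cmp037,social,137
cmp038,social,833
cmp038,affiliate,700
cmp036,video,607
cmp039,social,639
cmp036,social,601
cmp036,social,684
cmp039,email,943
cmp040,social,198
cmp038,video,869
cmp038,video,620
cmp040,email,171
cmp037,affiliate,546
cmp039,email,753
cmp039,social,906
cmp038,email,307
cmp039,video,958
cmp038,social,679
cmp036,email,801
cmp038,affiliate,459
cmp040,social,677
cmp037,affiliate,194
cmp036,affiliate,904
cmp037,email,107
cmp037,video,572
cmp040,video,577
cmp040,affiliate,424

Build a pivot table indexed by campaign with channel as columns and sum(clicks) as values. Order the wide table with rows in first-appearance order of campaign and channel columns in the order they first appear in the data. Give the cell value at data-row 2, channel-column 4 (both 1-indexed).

1285

With rows in first-appearance order of campaign, row 2 is campaign=cmp036. channel columns in first-appearance order: email, affiliate, video, social; column 4 is social.
Long rows with campaign=cmp036, channel=social: 601 + 684 = 1285.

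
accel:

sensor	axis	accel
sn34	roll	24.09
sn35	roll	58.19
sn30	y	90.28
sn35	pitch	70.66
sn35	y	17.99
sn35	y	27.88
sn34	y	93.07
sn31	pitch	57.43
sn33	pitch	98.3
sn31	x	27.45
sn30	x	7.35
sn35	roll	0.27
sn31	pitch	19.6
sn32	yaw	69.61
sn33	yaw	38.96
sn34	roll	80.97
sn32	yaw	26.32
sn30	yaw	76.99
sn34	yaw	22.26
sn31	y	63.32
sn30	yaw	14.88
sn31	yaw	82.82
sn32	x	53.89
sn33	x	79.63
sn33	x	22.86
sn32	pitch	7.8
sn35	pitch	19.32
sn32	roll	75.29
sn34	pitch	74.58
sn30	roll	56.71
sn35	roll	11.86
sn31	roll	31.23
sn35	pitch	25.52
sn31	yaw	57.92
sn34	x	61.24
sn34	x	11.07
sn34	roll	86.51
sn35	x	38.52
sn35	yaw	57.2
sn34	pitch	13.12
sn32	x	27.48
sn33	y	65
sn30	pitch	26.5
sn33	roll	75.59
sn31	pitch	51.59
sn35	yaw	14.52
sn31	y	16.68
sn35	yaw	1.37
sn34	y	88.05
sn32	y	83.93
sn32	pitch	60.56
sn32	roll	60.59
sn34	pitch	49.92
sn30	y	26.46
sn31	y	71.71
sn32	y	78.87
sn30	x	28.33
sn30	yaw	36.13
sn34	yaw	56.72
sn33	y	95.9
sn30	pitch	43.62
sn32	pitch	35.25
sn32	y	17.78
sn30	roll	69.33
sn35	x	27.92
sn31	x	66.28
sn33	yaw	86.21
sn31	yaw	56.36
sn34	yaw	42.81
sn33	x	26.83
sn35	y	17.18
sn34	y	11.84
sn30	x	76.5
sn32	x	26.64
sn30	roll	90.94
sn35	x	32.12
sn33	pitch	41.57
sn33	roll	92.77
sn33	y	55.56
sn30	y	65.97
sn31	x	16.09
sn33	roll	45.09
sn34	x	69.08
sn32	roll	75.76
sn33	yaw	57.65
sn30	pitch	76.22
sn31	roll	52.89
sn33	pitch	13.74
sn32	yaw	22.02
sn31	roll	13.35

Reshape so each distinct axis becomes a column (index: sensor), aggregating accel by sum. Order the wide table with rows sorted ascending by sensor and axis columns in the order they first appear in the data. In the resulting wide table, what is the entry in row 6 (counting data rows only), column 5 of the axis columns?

73.09

With rows sorted ascending by sensor, row 6 is sensor=sn35. axis columns in first-appearance order: roll, y, pitch, x, yaw; column 5 is yaw.
Long rows with sensor=sn35, axis=yaw: 57.2 + 14.52 + 1.37 = 73.09.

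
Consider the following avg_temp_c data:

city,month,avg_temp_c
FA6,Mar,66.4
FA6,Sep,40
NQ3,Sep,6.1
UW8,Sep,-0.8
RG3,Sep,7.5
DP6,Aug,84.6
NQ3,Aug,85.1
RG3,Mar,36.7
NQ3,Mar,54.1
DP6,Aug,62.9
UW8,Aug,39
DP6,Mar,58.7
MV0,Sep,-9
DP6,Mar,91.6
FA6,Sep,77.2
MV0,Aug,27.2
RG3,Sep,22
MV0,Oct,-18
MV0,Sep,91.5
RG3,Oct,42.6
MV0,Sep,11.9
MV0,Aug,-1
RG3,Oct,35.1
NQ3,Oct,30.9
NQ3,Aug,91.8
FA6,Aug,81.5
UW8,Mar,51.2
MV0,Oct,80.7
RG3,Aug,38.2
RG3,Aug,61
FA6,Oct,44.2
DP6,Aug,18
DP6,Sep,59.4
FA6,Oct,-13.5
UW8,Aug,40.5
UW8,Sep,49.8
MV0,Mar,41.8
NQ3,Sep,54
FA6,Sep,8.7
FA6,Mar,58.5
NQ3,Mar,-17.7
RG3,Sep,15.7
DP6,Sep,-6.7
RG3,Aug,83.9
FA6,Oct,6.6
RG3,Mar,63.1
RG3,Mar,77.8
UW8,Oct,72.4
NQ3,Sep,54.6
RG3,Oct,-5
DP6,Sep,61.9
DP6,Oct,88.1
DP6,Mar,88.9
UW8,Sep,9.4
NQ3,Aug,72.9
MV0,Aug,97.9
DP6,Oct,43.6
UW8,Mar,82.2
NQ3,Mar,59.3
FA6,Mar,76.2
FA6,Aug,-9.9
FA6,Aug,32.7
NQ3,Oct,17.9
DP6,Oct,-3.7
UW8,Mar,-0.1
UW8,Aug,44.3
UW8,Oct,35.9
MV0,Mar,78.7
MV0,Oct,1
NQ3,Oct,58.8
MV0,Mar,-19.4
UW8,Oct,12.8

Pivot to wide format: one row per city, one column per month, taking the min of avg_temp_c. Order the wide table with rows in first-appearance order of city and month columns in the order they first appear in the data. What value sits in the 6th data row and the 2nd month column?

With rows in first-appearance order of city, row 6 is city=MV0. month columns in first-appearance order: Mar, Sep, Aug, Oct; column 2 is Sep.
Long rows with city=MV0, month=Sep: min(-9, 91.5, 11.9) = -9.

-9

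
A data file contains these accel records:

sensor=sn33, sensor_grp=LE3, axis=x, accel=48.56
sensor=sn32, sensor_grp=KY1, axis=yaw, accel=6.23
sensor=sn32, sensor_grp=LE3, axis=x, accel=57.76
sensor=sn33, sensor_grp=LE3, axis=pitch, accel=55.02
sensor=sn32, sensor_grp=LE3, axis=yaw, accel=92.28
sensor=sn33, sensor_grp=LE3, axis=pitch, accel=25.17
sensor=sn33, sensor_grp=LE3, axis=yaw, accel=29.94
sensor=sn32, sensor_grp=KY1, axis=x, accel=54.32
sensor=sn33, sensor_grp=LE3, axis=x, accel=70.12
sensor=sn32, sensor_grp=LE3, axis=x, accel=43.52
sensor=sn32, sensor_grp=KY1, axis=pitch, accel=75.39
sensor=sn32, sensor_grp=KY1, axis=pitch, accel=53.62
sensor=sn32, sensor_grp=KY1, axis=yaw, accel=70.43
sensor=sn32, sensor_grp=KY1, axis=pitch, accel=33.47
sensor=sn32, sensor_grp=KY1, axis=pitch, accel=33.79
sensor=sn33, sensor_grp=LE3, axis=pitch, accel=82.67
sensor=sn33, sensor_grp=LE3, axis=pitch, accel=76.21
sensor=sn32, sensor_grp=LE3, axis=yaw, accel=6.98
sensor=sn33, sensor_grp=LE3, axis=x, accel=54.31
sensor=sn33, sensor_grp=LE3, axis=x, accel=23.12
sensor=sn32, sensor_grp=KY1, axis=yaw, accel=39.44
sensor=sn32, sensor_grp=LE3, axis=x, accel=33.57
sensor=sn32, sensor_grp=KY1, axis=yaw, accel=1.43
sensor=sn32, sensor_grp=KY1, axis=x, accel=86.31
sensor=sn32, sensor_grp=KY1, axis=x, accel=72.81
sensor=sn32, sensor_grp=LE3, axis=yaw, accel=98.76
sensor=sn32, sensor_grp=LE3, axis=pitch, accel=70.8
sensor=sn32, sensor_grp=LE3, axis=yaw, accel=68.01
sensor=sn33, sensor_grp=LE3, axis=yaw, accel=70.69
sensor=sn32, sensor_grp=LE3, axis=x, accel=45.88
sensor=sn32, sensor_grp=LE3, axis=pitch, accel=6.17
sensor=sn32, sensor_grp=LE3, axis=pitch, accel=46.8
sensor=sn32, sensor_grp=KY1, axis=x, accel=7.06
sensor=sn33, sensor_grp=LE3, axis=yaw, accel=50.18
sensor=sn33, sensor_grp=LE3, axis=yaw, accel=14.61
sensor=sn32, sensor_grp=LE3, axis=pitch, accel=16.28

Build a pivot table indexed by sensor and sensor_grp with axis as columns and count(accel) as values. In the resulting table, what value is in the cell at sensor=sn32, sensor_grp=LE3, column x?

4

Rows with sensor=sn32, sensor_grp=LE3 and axis=x: accel values are 57.76, 43.52, 33.57, 45.88.
4 rows match — count = 4.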